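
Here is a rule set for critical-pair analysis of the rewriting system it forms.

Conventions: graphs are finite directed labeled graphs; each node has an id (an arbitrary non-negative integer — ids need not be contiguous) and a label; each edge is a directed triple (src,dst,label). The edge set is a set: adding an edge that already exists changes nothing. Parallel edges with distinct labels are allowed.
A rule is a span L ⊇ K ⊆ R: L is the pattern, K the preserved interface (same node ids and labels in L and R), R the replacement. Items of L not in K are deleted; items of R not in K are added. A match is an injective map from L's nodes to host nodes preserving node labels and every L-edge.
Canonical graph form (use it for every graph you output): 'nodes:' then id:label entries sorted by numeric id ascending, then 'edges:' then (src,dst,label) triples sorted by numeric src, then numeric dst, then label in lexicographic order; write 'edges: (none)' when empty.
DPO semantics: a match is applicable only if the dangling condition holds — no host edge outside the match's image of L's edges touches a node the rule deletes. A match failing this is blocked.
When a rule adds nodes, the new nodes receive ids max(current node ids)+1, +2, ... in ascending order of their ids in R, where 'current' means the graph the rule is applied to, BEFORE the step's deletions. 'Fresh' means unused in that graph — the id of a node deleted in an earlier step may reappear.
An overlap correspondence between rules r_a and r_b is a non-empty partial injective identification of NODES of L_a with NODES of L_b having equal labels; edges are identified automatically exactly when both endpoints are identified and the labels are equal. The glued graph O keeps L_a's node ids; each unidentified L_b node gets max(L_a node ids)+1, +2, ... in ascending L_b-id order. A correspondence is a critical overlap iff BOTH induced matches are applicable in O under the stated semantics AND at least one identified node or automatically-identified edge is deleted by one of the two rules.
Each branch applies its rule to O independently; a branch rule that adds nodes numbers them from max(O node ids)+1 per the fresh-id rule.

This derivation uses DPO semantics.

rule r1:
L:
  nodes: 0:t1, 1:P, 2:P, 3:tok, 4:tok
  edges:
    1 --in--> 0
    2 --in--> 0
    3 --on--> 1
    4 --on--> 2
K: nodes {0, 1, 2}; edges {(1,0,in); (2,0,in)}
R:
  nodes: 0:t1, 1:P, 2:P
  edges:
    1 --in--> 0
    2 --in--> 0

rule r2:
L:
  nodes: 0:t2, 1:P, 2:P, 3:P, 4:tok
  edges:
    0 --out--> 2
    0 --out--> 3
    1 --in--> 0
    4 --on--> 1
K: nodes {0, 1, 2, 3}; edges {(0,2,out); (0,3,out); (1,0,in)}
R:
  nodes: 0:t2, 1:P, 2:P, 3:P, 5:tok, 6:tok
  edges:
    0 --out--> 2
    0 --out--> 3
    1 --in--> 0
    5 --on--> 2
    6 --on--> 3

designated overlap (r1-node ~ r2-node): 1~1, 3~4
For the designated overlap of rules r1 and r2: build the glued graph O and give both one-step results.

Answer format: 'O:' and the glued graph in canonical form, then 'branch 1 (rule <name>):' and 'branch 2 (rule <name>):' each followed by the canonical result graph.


O:
nodes: 0:t1, 1:P, 2:P, 3:tok, 4:tok, 5:t2, 6:P, 7:P
edges: (1,0,in); (1,5,in); (2,0,in); (3,1,on); (4,2,on); (5,6,out); (5,7,out)
branch 1 (rule r1):
nodes: 0:t1, 1:P, 2:P, 5:t2, 6:P, 7:P
edges: (1,0,in); (1,5,in); (2,0,in); (5,6,out); (5,7,out)
branch 2 (rule r2):
nodes: 0:t1, 1:P, 2:P, 4:tok, 5:t2, 6:P, 7:P, 8:tok, 9:tok
edges: (1,0,in); (1,5,in); (2,0,in); (4,2,on); (5,6,out); (5,7,out); (8,6,on); (9,7,on)


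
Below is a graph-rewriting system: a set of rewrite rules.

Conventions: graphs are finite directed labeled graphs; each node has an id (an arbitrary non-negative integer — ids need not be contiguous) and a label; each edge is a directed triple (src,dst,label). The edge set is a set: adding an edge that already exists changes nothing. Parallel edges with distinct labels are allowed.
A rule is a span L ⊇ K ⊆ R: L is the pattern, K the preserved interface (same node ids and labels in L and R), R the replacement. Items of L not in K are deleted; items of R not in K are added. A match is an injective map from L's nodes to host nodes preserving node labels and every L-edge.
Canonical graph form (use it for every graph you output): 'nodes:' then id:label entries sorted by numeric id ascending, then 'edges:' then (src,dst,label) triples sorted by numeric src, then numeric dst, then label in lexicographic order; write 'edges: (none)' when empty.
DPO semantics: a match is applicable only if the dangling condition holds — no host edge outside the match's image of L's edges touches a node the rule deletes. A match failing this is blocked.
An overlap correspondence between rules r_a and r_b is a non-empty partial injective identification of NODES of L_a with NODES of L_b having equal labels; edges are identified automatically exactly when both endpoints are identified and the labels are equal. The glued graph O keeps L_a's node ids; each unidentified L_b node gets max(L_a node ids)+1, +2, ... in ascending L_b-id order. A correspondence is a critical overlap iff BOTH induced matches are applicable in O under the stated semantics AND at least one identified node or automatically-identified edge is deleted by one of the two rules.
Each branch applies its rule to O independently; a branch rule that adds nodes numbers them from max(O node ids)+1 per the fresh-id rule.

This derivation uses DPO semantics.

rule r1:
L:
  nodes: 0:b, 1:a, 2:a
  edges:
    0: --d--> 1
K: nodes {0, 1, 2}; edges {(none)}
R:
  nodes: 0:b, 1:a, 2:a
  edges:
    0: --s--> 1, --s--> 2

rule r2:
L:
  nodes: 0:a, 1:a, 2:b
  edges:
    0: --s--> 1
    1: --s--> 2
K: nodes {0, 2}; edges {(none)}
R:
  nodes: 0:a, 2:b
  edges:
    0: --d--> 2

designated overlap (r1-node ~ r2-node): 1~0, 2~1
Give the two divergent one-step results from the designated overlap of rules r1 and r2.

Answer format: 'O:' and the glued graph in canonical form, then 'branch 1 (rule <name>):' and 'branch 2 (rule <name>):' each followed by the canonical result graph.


O:
nodes: 0:b, 1:a, 2:a, 3:b
edges: (0,1,d); (1,2,s); (2,3,s)
branch 1 (rule r1):
nodes: 0:b, 1:a, 2:a, 3:b
edges: (0,1,s); (0,2,s); (1,2,s); (2,3,s)
branch 2 (rule r2):
nodes: 0:b, 1:a, 3:b
edges: (0,1,d); (1,3,d)


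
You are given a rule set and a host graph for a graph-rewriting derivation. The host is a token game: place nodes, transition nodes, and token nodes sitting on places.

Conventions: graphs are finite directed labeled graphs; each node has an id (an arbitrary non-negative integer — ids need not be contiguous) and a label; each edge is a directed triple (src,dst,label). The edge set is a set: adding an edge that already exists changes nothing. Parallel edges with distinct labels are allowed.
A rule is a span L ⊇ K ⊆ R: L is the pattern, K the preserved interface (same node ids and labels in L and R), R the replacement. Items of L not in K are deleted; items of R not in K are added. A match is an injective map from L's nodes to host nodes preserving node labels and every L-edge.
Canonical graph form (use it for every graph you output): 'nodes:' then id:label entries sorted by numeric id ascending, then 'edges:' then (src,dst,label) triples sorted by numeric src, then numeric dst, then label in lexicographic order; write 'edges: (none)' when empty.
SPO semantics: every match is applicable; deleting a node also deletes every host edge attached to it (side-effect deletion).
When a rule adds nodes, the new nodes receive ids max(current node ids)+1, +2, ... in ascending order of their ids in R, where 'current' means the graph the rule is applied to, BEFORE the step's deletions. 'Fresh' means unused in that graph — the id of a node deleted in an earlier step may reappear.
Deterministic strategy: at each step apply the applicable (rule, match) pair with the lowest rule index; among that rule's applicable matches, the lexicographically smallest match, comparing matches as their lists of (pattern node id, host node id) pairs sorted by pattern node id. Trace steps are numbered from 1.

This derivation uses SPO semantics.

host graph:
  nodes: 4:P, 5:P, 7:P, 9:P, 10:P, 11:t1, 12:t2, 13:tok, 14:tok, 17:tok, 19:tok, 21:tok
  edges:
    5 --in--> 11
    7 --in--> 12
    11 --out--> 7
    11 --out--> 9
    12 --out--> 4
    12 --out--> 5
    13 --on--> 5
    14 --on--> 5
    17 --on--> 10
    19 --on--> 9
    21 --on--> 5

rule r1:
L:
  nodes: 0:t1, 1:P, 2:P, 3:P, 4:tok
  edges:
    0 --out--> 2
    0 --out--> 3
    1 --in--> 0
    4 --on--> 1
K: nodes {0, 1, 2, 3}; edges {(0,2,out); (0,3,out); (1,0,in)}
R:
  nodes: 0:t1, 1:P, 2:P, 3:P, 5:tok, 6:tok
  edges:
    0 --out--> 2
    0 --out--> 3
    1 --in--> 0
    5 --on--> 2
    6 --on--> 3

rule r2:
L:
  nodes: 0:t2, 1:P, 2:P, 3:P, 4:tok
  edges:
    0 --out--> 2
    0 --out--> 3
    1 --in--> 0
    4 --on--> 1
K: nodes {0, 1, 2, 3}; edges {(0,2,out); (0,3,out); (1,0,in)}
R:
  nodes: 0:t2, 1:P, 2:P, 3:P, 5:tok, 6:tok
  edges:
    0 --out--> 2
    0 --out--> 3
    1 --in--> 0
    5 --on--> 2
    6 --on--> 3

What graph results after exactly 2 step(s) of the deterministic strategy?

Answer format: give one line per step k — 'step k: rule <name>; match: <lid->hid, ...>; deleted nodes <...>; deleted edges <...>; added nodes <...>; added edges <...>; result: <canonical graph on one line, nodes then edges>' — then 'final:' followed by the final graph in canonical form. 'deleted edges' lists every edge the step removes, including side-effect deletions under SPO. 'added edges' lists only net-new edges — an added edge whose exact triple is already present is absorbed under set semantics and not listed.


step 1: rule r1; match: 0->11, 1->5, 2->7, 3->9, 4->13; deleted nodes 13; deleted edges (13,5,on); added nodes 22, 23; added edges (22,7,on); (23,9,on); result: nodes: 4:P, 5:P, 7:P, 9:P, 10:P, 11:t1, 12:t2, 14:tok, 17:tok, 19:tok, 21:tok, 22:tok, 23:tok edges: (5,11,in); (7,12,in); (11,7,out); (11,9,out); (12,4,out); (12,5,out); (14,5,on); (17,10,on); (19,9,on); (21,5,on); (22,7,on); (23,9,on)
step 2: rule r1; match: 0->11, 1->5, 2->7, 3->9, 4->14; deleted nodes 14; deleted edges (14,5,on); added nodes 24, 25; added edges (24,7,on); (25,9,on); result: nodes: 4:P, 5:P, 7:P, 9:P, 10:P, 11:t1, 12:t2, 17:tok, 19:tok, 21:tok, 22:tok, 23:tok, 24:tok, 25:tok edges: (5,11,in); (7,12,in); (11,7,out); (11,9,out); (12,4,out); (12,5,out); (17,10,on); (19,9,on); (21,5,on); (22,7,on); (23,9,on); (24,7,on); (25,9,on)
final:
nodes: 4:P, 5:P, 7:P, 9:P, 10:P, 11:t1, 12:t2, 17:tok, 19:tok, 21:tok, 22:tok, 23:tok, 24:tok, 25:tok
edges: (5,11,in); (7,12,in); (11,7,out); (11,9,out); (12,4,out); (12,5,out); (17,10,on); (19,9,on); (21,5,on); (22,7,on); (23,9,on); (24,7,on); (25,9,on)


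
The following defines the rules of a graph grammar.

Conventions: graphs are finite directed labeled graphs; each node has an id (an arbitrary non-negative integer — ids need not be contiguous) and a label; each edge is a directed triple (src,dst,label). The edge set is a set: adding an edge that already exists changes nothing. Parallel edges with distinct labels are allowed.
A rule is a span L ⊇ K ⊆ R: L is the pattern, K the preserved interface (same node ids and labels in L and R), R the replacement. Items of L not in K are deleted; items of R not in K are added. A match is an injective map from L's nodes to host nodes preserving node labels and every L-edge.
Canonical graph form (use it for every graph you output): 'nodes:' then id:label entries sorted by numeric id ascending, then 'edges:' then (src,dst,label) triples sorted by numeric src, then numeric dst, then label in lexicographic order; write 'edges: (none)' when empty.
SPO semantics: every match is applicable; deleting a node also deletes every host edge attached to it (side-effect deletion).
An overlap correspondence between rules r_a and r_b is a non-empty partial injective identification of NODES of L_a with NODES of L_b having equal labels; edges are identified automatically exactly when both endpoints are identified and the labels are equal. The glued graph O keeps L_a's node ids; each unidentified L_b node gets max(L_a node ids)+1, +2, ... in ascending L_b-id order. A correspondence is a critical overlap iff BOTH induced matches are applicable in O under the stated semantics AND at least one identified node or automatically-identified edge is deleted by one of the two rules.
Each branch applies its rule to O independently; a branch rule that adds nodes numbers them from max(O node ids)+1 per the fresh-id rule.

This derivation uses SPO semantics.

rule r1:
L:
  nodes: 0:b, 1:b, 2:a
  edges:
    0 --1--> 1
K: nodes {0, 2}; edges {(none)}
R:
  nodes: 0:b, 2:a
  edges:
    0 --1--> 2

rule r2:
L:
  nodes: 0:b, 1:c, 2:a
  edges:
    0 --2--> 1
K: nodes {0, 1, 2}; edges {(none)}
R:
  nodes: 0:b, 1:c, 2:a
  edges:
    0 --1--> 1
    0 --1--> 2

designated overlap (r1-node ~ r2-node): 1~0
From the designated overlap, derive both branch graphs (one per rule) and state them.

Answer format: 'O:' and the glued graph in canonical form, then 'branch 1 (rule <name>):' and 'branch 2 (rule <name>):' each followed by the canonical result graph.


O:
nodes: 0:b, 1:b, 2:a, 3:c, 4:a
edges: (0,1,1); (1,3,2)
branch 1 (rule r1):
nodes: 0:b, 2:a, 3:c, 4:a
edges: (0,2,1)
branch 2 (rule r2):
nodes: 0:b, 1:b, 2:a, 3:c, 4:a
edges: (0,1,1); (1,3,1); (1,4,1)


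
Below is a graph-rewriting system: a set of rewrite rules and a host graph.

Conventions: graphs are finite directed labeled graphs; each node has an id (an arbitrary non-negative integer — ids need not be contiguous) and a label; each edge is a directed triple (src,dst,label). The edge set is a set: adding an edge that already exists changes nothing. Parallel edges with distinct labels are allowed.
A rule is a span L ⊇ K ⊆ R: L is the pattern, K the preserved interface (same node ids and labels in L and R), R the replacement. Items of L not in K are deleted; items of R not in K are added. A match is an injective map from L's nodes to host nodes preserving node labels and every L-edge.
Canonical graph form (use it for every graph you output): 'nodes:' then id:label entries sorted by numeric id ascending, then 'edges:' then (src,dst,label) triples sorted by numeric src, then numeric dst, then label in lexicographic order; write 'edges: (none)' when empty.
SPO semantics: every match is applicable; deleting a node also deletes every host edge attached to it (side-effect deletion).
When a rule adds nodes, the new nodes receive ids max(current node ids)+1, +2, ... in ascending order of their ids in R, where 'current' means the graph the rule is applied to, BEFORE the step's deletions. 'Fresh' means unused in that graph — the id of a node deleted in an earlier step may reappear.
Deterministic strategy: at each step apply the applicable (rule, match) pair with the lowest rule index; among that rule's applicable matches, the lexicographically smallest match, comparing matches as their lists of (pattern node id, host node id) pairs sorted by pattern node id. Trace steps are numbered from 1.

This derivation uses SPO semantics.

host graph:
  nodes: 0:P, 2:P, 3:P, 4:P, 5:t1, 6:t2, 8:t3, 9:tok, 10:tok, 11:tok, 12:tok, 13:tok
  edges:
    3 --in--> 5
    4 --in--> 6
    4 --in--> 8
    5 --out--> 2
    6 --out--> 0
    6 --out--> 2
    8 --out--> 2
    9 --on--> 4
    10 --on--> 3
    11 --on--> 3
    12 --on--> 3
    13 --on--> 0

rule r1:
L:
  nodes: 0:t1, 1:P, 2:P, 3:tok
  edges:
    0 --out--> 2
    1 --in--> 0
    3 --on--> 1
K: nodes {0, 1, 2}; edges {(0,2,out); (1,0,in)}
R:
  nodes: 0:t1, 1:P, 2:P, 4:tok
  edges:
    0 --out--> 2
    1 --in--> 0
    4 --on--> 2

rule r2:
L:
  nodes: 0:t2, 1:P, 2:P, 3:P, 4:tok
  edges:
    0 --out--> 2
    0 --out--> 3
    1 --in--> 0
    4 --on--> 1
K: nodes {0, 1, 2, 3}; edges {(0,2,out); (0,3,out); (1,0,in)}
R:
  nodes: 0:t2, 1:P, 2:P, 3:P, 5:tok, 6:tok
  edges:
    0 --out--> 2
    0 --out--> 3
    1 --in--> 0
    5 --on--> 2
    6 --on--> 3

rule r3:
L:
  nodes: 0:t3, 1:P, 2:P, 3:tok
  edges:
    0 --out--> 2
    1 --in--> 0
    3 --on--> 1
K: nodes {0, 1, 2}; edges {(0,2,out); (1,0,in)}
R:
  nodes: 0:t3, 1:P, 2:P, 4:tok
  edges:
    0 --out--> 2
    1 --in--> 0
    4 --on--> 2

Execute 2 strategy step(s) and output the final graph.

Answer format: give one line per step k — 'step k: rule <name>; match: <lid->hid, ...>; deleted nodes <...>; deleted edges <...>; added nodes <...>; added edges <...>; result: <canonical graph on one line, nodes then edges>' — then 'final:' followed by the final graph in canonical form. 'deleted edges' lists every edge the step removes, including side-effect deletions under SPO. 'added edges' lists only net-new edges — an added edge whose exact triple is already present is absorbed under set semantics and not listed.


step 1: rule r1; match: 0->5, 1->3, 2->2, 3->10; deleted nodes 10; deleted edges (10,3,on); added nodes 14; added edges (14,2,on); result: nodes: 0:P, 2:P, 3:P, 4:P, 5:t1, 6:t2, 8:t3, 9:tok, 11:tok, 12:tok, 13:tok, 14:tok edges: (3,5,in); (4,6,in); (4,8,in); (5,2,out); (6,0,out); (6,2,out); (8,2,out); (9,4,on); (11,3,on); (12,3,on); (13,0,on); (14,2,on)
step 2: rule r1; match: 0->5, 1->3, 2->2, 3->11; deleted nodes 11; deleted edges (11,3,on); added nodes 15; added edges (15,2,on); result: nodes: 0:P, 2:P, 3:P, 4:P, 5:t1, 6:t2, 8:t3, 9:tok, 12:tok, 13:tok, 14:tok, 15:tok edges: (3,5,in); (4,6,in); (4,8,in); (5,2,out); (6,0,out); (6,2,out); (8,2,out); (9,4,on); (12,3,on); (13,0,on); (14,2,on); (15,2,on)
final:
nodes: 0:P, 2:P, 3:P, 4:P, 5:t1, 6:t2, 8:t3, 9:tok, 12:tok, 13:tok, 14:tok, 15:tok
edges: (3,5,in); (4,6,in); (4,8,in); (5,2,out); (6,0,out); (6,2,out); (8,2,out); (9,4,on); (12,3,on); (13,0,on); (14,2,on); (15,2,on)


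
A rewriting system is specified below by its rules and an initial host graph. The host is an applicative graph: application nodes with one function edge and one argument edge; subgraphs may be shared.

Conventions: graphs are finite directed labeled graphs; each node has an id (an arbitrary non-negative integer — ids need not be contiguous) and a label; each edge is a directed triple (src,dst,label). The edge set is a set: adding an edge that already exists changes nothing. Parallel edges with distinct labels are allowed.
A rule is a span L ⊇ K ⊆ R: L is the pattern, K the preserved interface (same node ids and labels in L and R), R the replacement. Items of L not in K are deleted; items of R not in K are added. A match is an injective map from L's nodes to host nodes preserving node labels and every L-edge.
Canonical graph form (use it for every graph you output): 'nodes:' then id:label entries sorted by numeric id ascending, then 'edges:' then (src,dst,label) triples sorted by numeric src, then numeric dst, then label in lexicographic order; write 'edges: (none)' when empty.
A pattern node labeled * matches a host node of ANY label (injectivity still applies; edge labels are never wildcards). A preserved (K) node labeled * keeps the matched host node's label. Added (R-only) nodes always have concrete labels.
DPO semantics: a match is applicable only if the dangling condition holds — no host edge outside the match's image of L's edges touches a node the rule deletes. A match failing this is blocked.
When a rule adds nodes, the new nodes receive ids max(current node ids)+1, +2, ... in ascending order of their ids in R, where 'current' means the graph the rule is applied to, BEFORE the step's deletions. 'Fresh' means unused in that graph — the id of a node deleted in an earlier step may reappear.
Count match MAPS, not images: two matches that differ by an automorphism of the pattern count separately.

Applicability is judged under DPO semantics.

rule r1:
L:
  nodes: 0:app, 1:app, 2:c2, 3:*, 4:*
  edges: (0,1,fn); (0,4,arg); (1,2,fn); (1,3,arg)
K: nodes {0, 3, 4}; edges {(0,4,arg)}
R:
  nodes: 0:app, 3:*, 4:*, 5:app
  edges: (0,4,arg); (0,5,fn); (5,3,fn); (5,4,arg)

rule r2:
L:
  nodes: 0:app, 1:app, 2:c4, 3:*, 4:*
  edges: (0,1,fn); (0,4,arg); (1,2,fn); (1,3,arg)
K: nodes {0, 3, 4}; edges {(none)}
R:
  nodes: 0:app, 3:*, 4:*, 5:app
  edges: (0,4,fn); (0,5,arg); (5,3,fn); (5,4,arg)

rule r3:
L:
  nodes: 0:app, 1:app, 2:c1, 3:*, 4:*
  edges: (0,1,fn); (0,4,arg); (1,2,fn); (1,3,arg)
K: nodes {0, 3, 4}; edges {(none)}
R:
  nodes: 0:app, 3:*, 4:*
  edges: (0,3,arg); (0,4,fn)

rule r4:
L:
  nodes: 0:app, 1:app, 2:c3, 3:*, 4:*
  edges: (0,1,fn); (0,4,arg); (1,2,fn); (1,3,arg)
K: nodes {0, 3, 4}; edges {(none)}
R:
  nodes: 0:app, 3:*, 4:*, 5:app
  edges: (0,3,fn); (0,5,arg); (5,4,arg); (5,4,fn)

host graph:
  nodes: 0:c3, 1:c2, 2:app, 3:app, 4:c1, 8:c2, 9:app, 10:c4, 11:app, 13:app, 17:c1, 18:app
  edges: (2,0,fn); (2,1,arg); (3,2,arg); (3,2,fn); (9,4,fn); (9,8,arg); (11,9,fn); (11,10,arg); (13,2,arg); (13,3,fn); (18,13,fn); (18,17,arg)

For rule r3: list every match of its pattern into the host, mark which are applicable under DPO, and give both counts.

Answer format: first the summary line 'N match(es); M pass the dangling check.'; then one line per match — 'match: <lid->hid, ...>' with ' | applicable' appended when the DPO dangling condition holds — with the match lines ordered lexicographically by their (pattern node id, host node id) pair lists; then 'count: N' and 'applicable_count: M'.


1 match(es); 1 pass the dangling check.
match: 0->11, 1->9, 2->4, 3->8, 4->10 | applicable
count: 1
applicable_count: 1


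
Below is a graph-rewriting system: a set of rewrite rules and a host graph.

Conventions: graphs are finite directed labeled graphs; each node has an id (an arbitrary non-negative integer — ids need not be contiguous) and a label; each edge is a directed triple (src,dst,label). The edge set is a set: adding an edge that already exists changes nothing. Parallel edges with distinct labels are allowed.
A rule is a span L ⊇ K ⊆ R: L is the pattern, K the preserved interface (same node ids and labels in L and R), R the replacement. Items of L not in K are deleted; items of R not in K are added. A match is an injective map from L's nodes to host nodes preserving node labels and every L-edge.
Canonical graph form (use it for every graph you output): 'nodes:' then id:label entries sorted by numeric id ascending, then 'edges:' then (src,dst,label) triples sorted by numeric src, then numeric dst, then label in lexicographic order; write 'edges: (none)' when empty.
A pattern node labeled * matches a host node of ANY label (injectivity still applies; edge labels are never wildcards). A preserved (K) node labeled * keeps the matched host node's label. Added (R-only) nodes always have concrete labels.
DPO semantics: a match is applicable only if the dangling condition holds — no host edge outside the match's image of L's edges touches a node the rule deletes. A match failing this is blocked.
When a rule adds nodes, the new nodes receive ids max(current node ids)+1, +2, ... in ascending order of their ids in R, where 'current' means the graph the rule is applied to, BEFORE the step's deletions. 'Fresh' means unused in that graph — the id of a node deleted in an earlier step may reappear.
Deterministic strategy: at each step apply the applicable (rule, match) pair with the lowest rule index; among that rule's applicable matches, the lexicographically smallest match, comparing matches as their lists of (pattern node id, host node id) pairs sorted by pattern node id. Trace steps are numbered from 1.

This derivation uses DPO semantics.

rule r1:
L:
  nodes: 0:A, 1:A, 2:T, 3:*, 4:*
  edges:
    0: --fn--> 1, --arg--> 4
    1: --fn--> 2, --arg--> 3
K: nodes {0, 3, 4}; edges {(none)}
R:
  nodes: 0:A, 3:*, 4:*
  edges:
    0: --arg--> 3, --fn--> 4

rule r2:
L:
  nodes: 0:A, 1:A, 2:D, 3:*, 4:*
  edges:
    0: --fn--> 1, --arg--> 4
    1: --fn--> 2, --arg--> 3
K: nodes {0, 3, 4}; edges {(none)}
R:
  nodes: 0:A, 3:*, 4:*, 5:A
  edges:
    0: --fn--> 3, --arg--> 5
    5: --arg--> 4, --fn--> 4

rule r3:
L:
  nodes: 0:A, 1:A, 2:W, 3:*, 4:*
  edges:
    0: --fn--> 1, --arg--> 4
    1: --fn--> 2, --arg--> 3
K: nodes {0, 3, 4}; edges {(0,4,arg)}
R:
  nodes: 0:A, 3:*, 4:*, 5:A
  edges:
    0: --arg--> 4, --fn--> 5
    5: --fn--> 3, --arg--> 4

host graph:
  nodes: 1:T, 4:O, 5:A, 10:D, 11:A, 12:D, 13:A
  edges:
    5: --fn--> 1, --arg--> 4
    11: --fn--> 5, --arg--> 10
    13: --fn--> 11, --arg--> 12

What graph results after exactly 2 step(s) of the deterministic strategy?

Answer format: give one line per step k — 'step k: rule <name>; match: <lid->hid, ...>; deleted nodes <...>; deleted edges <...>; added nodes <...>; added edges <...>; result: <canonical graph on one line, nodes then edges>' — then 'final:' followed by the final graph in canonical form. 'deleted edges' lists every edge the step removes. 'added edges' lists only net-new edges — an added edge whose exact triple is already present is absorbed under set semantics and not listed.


step 1: rule r1; match: 0->11, 1->5, 2->1, 3->4, 4->10; deleted nodes 1, 5; deleted edges (5,1,fn); (5,4,arg); (11,5,fn); (11,10,arg); added nodes (none); added edges (11,4,arg); (11,10,fn); result: nodes: 4:O, 10:D, 11:A, 12:D, 13:A edges: (11,4,arg); (11,10,fn); (13,11,fn); (13,12,arg)
step 2: rule r2; match: 0->13, 1->11, 2->10, 3->4, 4->12; deleted nodes 10, 11; deleted edges (11,4,arg); (11,10,fn); (13,11,fn); (13,12,arg); added nodes 14; added edges (13,4,fn); (13,14,arg); (14,12,arg); (14,12,fn); result: nodes: 4:O, 12:D, 13:A, 14:A edges: (13,4,fn); (13,14,arg); (14,12,arg); (14,12,fn)
final:
nodes: 4:O, 12:D, 13:A, 14:A
edges: (13,4,fn); (13,14,arg); (14,12,arg); (14,12,fn)


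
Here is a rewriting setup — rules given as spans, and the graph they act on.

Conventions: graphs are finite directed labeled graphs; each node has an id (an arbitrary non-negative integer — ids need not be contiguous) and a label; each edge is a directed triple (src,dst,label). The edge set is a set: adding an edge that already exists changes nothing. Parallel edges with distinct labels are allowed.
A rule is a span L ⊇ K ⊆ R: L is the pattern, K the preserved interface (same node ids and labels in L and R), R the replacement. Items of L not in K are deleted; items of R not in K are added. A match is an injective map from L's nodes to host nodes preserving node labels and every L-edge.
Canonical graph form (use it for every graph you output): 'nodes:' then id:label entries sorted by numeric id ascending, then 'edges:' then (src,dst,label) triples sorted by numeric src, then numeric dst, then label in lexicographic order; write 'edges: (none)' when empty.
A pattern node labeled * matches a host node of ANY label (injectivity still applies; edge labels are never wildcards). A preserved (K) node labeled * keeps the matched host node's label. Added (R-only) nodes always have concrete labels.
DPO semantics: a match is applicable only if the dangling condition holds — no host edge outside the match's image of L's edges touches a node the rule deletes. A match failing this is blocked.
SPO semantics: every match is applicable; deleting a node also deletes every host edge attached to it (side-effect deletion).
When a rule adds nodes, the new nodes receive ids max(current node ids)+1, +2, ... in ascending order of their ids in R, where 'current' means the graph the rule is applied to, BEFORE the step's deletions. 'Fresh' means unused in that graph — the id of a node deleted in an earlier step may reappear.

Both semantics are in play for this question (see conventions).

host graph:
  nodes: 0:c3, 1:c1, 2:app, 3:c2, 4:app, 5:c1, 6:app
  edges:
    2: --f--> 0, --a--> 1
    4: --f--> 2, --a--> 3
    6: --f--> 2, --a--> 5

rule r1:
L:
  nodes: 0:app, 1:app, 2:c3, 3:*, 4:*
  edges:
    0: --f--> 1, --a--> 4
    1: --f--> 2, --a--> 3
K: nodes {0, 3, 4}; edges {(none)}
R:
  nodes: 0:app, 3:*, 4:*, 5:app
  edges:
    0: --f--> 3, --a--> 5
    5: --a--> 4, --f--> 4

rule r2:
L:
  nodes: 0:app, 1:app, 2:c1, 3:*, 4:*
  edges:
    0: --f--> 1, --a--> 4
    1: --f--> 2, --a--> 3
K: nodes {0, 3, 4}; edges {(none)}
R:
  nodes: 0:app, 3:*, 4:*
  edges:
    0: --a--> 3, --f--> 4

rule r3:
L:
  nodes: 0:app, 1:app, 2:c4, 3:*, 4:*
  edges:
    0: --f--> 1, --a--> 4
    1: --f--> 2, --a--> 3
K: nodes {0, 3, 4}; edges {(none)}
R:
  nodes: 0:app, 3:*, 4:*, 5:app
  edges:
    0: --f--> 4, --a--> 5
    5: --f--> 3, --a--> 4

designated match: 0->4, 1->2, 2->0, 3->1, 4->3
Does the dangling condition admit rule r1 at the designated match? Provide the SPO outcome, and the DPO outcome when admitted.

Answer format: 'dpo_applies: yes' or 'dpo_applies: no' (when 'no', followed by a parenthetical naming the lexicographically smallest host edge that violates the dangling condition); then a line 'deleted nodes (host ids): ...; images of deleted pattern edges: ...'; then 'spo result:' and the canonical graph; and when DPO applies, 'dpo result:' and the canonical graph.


dpo_applies: no
(the rule deletes node 2, which keeps host edge (6,2,f) outside the match image — the dangling condition fails, DPO blocks; SPO proceeds and side-deletes such edges)
deleted nodes (host ids): 0, 2; images of deleted pattern edges: (2,0,f); (2,1,a); (4,2,f); (4,3,a)
spo result:
nodes: 1:c1, 3:c2, 4:app, 5:c1, 6:app, 7:app
edges: (4,1,f); (4,7,a); (6,5,a); (7,3,a); (7,3,f)


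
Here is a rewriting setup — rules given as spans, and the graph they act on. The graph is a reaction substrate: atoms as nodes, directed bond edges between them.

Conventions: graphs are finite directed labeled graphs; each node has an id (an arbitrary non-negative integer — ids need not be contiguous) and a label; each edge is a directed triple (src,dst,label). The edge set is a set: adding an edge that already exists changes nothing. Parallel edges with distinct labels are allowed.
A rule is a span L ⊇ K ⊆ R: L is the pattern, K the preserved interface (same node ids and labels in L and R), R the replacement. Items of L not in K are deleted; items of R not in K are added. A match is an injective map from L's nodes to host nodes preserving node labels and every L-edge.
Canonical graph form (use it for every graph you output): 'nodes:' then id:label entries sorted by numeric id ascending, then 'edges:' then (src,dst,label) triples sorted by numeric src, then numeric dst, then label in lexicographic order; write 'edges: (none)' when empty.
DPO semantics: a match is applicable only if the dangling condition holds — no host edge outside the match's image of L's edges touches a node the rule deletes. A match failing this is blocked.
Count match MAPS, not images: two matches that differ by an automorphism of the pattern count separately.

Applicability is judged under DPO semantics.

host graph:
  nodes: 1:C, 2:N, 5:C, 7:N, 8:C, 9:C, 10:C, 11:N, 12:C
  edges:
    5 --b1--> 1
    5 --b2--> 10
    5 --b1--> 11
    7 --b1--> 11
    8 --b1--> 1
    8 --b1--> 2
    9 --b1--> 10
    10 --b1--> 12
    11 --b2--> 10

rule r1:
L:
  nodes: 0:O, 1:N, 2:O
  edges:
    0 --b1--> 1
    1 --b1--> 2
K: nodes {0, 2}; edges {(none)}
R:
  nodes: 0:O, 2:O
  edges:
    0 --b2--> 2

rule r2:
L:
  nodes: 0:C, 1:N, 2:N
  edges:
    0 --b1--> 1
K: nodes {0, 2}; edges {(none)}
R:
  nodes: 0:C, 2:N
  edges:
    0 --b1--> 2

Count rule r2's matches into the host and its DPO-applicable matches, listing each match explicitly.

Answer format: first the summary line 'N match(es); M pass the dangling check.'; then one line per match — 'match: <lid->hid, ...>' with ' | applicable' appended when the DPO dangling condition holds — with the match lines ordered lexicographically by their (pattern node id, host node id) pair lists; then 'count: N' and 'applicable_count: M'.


4 match(es); 2 pass the dangling check.
match: 0->5, 1->11, 2->2
match: 0->5, 1->11, 2->7
match: 0->8, 1->2, 2->7 | applicable
match: 0->8, 1->2, 2->11 | applicable
count: 4
applicable_count: 2


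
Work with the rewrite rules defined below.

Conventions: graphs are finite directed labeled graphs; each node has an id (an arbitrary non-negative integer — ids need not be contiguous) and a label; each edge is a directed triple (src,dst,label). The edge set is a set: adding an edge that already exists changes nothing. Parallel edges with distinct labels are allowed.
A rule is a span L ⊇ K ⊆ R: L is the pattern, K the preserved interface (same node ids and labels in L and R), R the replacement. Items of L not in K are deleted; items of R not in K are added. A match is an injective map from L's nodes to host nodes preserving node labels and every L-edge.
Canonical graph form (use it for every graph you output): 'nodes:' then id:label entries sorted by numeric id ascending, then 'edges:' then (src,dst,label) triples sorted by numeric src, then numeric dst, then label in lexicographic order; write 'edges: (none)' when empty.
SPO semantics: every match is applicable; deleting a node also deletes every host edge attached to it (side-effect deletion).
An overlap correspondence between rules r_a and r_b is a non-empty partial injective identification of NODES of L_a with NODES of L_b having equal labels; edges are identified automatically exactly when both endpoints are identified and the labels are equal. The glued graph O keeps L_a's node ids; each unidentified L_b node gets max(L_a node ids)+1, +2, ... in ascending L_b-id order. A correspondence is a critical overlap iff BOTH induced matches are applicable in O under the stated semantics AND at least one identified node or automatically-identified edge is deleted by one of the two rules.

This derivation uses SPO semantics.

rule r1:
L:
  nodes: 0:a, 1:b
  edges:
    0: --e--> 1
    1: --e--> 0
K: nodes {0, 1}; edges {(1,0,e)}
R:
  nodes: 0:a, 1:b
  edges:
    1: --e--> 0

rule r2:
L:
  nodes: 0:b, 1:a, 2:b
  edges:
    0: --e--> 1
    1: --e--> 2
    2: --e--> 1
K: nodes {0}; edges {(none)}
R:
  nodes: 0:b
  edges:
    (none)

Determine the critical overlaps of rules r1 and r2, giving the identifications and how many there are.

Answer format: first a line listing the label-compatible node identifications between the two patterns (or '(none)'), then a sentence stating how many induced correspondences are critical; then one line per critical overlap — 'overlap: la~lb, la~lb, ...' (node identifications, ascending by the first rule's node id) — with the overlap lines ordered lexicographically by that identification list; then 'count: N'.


label-compatible node identifications between L(r1) and L(r2): 0~1, 1~0, 1~2
4 of the induced correspondences are critical overlaps of r1 and r2.
overlap: 0~1
overlap: 0~1, 1~0
overlap: 0~1, 1~2
overlap: 1~2
count: 4


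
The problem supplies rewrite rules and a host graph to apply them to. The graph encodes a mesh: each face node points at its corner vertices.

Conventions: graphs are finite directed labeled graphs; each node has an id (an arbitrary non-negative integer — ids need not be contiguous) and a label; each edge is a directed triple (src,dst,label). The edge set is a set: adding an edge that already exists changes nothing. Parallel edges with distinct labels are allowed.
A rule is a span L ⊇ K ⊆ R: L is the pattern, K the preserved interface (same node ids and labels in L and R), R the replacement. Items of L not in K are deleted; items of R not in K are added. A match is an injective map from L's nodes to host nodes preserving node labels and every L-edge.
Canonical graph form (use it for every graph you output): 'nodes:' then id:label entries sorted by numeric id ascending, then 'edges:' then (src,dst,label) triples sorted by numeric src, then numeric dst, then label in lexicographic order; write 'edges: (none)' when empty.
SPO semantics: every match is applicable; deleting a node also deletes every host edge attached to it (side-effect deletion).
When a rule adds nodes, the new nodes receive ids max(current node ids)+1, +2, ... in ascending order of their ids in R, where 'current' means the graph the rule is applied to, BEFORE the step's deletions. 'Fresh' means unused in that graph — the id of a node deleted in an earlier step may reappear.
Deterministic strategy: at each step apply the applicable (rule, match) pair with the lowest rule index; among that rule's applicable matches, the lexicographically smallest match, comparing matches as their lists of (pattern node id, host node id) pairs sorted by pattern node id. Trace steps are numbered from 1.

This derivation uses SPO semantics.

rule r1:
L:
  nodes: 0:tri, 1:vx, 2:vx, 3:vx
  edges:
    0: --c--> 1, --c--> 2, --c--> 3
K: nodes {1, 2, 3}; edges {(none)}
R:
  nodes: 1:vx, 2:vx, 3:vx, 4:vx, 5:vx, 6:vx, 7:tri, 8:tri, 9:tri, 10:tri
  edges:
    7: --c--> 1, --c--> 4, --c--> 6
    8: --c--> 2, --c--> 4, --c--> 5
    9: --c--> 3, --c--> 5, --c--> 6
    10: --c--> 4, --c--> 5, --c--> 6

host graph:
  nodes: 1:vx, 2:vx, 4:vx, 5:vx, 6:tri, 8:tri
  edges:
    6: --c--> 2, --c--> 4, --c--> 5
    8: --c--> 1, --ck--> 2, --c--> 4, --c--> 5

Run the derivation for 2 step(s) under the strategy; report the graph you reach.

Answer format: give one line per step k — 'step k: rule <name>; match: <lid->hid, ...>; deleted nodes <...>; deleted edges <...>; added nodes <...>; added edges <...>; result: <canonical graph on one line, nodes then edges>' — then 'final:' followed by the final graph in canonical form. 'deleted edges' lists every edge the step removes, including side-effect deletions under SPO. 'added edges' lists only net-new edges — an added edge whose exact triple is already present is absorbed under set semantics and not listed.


step 1: rule r1; match: 0->6, 1->2, 2->4, 3->5; deleted nodes 6; deleted edges (6,2,c); (6,4,c); (6,5,c); added nodes 9, 10, 11, 12, 13, 14, 15; added edges (12,2,c); (12,9,c); (12,11,c); (13,4,c); (13,9,c); (13,10,c); (14,5,c); (14,10,c); (14,11,c); (15,9,c); (15,10,c); (15,11,c); result: nodes: 1:vx, 2:vx, 4:vx, 5:vx, 8:tri, 9:vx, 10:vx, 11:vx, 12:tri, 13:tri, 14:tri, 15:tri edges: (8,1,c); (8,2,ck); (8,4,c); (8,5,c); (12,2,c); (12,9,c); (12,11,c); (13,4,c); (13,9,c); (13,10,c); (14,5,c); (14,10,c); (14,11,c); (15,9,c); (15,10,c); (15,11,c)
step 2: rule r1; match: 0->8, 1->1, 2->4, 3->5; deleted nodes 8; deleted edges (8,1,c); (8,2,ck); (8,4,c); (8,5,c); added nodes 16, 17, 18, 19, 20, 21, 22; added edges (19,1,c); (19,16,c); (19,18,c); (20,4,c); (20,16,c); (20,17,c); (21,5,c); (21,17,c); (21,18,c); (22,16,c); (22,17,c); (22,18,c); result: nodes: 1:vx, 2:vx, 4:vx, 5:vx, 9:vx, 10:vx, 11:vx, 12:tri, 13:tri, 14:tri, 15:tri, 16:vx, 17:vx, 18:vx, 19:tri, 20:tri, 21:tri, 22:tri edges: (12,2,c); (12,9,c); (12,11,c); (13,4,c); (13,9,c); (13,10,c); (14,5,c); (14,10,c); (14,11,c); (15,9,c); (15,10,c); (15,11,c); (19,1,c); (19,16,c); (19,18,c); (20,4,c); (20,16,c); (20,17,c); (21,5,c); (21,17,c); (21,18,c); (22,16,c); (22,17,c); (22,18,c)
final:
nodes: 1:vx, 2:vx, 4:vx, 5:vx, 9:vx, 10:vx, 11:vx, 12:tri, 13:tri, 14:tri, 15:tri, 16:vx, 17:vx, 18:vx, 19:tri, 20:tri, 21:tri, 22:tri
edges: (12,2,c); (12,9,c); (12,11,c); (13,4,c); (13,9,c); (13,10,c); (14,5,c); (14,10,c); (14,11,c); (15,9,c); (15,10,c); (15,11,c); (19,1,c); (19,16,c); (19,18,c); (20,4,c); (20,16,c); (20,17,c); (21,5,c); (21,17,c); (21,18,c); (22,16,c); (22,17,c); (22,18,c)


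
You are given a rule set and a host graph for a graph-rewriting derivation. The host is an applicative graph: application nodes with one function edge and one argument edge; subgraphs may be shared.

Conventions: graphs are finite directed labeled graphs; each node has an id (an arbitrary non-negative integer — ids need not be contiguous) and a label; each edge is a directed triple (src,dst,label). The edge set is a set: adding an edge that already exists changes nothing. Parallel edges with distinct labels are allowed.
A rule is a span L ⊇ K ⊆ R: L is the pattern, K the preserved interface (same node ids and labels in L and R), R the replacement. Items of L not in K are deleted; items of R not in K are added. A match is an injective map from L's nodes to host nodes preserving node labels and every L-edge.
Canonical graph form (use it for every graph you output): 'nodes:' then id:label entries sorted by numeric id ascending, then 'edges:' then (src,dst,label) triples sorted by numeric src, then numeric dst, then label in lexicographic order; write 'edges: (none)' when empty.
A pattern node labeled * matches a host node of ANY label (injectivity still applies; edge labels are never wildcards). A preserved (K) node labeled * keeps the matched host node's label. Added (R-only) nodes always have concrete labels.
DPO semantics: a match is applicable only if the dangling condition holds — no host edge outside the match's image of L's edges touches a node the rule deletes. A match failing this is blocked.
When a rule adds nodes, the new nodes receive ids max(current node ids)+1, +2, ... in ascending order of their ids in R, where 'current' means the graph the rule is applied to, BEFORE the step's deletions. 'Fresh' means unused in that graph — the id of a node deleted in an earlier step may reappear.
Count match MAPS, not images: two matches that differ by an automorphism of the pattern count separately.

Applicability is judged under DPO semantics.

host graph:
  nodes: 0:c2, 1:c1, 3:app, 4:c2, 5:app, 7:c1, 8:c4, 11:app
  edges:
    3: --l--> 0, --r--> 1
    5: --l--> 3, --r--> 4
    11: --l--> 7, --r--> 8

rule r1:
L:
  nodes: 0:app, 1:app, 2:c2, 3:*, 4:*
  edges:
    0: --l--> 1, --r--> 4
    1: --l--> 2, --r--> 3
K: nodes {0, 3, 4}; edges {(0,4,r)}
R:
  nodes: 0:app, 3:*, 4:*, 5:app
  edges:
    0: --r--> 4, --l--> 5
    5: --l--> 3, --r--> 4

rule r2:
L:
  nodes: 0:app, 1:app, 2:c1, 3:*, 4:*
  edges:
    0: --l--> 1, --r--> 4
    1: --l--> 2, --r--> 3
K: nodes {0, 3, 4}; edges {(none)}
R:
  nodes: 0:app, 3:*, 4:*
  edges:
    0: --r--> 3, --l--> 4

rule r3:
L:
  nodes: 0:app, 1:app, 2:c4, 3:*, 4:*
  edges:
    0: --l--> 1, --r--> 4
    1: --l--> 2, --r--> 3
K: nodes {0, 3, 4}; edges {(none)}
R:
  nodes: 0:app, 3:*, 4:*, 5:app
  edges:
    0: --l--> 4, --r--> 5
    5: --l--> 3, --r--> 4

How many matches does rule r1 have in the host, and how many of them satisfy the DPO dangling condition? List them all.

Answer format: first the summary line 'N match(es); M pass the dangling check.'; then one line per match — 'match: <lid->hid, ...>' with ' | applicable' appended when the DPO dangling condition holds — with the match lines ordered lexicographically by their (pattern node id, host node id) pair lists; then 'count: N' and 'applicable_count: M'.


1 match(es); 1 pass the dangling check.
match: 0->5, 1->3, 2->0, 3->1, 4->4 | applicable
count: 1
applicable_count: 1
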